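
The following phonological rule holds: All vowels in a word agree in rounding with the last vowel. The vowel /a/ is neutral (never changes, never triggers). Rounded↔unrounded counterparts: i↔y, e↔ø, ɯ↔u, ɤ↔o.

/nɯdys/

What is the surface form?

[nudys]

/ɯ/ harmonizes with /y/ ([+round]) → [u]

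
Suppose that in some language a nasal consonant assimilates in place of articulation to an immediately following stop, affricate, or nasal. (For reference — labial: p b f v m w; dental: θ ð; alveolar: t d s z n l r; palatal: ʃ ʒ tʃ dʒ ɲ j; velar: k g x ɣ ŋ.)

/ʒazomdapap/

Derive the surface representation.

[ʒazondapap]

/m/ before /d/ (alveolar) → [n]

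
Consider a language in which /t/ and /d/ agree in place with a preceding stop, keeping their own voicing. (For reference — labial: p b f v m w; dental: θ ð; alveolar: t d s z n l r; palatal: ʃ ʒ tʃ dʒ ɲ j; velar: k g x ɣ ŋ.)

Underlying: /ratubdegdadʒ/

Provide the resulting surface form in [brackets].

[ratubbeggadʒ]

/d/ after /b/ (labial) → [b]
/d/ after /g/ (velar) → [g]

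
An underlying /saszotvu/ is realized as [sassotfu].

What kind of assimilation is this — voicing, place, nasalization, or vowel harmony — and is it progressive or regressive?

voicing assimilation, progressive

/z/→[s] /v/→[f].
Each target copies a feature from the preceding segment, so the direction is progressive.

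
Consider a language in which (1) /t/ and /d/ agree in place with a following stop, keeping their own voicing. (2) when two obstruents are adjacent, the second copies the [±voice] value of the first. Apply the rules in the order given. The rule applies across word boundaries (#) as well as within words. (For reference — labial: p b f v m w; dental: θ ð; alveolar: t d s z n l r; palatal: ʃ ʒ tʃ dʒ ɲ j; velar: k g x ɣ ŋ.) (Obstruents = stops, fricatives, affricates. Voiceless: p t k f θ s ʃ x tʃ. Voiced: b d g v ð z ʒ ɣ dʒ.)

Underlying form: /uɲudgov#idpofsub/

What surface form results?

[uɲuggov#ibbofsub]

Rule 1: /d/ before /g/ (velar) → [g]
Rule 1: /d/ before /p/ (labial) → [b]
After rule 1: uɲuggov#ibpofsub
Rule 2: /p/ after /b/ (voiced) → [b]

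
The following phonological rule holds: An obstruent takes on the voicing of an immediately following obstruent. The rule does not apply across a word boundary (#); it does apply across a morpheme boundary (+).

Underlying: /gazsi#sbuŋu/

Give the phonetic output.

/z/ before /s/ (voiceless) → [s]
/s/ before /b/ (voiced) → [z]

[gassi#zbuŋu]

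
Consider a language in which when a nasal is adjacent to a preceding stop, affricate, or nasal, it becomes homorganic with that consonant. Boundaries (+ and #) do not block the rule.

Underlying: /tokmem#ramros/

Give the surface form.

/m/ after /k/ (velar) → [ŋ]

[tokŋem#ramros]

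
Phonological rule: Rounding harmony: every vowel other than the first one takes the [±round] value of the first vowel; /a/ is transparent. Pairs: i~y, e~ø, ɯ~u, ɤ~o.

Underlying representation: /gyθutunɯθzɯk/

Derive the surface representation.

[gyθutunuθzuk]

/ɯ/ harmonizes with /y/ ([+round]) → [u]
/ɯ/ harmonizes with /y/ ([+round]) → [u]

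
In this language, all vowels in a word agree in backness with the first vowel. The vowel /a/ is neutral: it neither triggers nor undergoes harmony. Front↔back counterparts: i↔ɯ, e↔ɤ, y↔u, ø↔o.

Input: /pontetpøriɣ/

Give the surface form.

/e/ harmonizes with /o/ ([+back]) → [ɤ]
/ø/ harmonizes with /o/ ([+back]) → [o]
/i/ harmonizes with /o/ ([+back]) → [ɯ]

[pontɤtporɯɣ]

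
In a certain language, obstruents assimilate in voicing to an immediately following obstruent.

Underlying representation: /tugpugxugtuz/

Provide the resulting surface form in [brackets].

/g/ before /p/ (voiceless) → [k]
/g/ before /x/ (voiceless) → [k]
/g/ before /t/ (voiceless) → [k]

[tukpukxuktuz]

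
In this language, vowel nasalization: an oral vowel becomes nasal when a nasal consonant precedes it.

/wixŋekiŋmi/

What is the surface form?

/e/ after nasal /ŋ/ → [ẽ]
/i/ after nasal /m/ → [ĩ]

[wixŋẽkiŋmĩ]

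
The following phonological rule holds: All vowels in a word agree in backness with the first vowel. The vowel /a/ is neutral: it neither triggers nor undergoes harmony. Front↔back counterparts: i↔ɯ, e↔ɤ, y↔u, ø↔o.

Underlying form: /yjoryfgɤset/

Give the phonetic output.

[yjøryfgeset]

/o/ harmonizes with /y/ ([-back]) → [ø]
/ɤ/ harmonizes with /y/ ([-back]) → [e]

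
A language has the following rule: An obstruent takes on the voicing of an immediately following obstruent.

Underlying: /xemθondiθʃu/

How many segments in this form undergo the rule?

No segment meets the rule's conditions.

0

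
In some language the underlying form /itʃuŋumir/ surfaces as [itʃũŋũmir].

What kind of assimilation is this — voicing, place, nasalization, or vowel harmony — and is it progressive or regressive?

/u/→[ũ] /u/→[ũ].
Each target copies a feature from the following segment, so the direction is regressive.

nasalization, regressive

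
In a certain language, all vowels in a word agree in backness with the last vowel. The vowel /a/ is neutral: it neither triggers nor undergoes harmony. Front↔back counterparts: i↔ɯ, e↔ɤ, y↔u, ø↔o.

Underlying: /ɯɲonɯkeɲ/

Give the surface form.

[iɲønikeɲ]

/ɯ/ harmonizes with /e/ ([-back]) → [i]
/o/ harmonizes with /e/ ([-back]) → [ø]
/ɯ/ harmonizes with /e/ ([-back]) → [i]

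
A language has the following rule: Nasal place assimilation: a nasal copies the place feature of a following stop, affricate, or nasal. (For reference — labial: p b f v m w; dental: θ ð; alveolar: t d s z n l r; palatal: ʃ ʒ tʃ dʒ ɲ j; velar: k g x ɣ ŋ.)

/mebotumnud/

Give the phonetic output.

[mebotunnud]

/m/ before /n/ (alveolar) → [n]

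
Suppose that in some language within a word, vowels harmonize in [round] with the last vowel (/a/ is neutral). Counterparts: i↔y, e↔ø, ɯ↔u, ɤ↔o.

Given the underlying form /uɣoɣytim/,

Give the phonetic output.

[ɯɣɤɣitim]

/u/ harmonizes with /i/ ([-round]) → [ɯ]
/o/ harmonizes with /i/ ([-round]) → [ɤ]
/y/ harmonizes with /i/ ([-round]) → [i]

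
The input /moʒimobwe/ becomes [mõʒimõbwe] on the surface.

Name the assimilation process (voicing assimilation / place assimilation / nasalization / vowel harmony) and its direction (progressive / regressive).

nasalization, progressive

/o/→[õ] /o/→[õ].
Each target copies a feature from the preceding segment, so the direction is progressive.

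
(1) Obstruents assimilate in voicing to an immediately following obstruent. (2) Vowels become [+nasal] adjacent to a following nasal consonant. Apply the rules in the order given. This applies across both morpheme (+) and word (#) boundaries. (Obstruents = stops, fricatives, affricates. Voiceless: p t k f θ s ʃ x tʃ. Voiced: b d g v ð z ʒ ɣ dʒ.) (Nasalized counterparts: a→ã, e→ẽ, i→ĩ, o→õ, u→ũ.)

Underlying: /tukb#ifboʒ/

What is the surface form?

[tugb#ivboʒ]

Rule 1: /k/ before /b/ (voiced) → [g]
Rule 1: /f/ before /b/ (voiced) → [v]
After rule 1: tugb#ivboʒ
Rule 2: no segment meets the rule's conditions; no change.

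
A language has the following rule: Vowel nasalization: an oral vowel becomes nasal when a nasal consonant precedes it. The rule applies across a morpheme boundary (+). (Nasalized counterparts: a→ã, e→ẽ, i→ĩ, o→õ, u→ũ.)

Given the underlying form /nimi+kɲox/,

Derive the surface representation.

[nĩmĩ+kɲõx]

/i/ after nasal /n/ → [ĩ]
/i/ after nasal /m/ → [ĩ]
/o/ after nasal /ɲ/ → [õ]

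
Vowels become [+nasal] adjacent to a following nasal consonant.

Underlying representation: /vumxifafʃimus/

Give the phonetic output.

[vũmxifafʃĩmus]

/u/ before nasal /m/ → [ũ]
/i/ before nasal /m/ → [ĩ]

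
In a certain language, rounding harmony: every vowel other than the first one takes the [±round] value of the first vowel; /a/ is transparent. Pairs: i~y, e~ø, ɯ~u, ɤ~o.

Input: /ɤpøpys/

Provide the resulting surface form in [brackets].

[ɤpepis]

/ø/ harmonizes with /ɤ/ ([-round]) → [e]
/y/ harmonizes with /ɤ/ ([-round]) → [i]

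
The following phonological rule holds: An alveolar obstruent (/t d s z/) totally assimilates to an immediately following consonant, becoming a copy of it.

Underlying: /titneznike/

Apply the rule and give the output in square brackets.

/t/ before /n/ → [n] (total assimilation)
/z/ before /n/ → [n] (total assimilation)

[tinnennike]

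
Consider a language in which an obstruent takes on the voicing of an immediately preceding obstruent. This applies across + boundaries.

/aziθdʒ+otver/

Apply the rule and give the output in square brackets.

/dʒ/ after /θ/ (voiceless) → [tʃ]
/v/ after /t/ (voiceless) → [f]

[aziθtʃ+otfer]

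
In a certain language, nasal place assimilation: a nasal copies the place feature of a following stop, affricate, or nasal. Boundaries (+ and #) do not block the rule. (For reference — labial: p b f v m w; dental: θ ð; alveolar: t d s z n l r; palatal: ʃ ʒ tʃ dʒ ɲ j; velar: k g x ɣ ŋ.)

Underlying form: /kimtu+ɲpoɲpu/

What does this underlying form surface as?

/m/ before /t/ (alveolar) → [n]
/ɲ/ before /p/ (labial) → [m]
/ɲ/ before /p/ (labial) → [m]

[kintu+mpompu]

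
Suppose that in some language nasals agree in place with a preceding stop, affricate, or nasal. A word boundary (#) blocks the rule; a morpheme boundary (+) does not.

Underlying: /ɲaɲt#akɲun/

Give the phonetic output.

/ɲ/ after /k/ (velar) → [ŋ]

[ɲaɲt#akŋun]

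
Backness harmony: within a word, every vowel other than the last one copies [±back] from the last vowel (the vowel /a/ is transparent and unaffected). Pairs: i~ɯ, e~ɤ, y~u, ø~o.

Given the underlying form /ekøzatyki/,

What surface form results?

[ekøzatyki]

no segment meets the rule's conditions; no change.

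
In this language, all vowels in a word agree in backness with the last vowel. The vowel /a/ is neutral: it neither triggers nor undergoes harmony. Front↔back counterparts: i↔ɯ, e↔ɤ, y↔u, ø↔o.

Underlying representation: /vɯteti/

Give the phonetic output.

/ɯ/ harmonizes with /i/ ([-back]) → [i]

[viteti]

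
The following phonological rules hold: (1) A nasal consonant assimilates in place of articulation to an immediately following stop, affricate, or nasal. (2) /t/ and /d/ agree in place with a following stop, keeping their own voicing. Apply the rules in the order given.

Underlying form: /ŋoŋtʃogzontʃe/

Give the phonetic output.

[ŋoɲtʃogzoɲtʃe]

Rule 1: /ŋ/ before /tʃ/ (palatal) → [ɲ]
Rule 1: /n/ before /tʃ/ (palatal) → [ɲ]
After rule 1: ŋoɲtʃogzoɲtʃe
Rule 2: no segment meets the rule's conditions; no change.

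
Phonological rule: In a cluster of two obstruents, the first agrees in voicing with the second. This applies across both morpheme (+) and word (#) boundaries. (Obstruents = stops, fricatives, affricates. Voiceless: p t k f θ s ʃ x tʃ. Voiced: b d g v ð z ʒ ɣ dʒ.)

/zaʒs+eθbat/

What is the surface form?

/ʒ/ before /s/ (voiceless) → [ʃ]
/θ/ before /b/ (voiced) → [ð]

[zaʃs+eðbat]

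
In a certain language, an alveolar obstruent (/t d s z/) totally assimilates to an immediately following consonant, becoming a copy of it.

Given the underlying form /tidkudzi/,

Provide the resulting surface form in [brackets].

/d/ before /k/ → [k] (total assimilation)
/d/ before /z/ → [z] (total assimilation)

[tikkuzzi]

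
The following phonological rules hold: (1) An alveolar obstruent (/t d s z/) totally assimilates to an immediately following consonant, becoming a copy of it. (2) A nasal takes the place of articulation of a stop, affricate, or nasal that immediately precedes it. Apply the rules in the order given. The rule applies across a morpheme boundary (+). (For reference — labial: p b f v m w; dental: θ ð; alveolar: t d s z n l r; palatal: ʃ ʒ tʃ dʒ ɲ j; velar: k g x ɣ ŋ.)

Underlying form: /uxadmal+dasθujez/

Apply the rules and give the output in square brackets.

[uxammal+daθθujez]

Rule 1: /d/ before /m/ → [m] (total assimilation)
Rule 1: /s/ before /θ/ → [θ] (total assimilation)
After rule 1: uxammal+daθθujez
Rule 2: no segment meets the rule's conditions; no change.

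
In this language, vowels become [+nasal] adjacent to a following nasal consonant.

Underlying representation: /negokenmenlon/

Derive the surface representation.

[negokẽnmẽnlõn]

/e/ before nasal /n/ → [ẽ]
/e/ before nasal /n/ → [ẽ]
/o/ before nasal /n/ → [õ]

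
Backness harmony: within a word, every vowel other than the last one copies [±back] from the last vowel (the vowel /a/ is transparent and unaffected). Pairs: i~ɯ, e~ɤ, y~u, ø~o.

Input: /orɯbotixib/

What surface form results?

/o/ harmonizes with /i/ ([-back]) → [ø]
/ɯ/ harmonizes with /i/ ([-back]) → [i]
/o/ harmonizes with /i/ ([-back]) → [ø]

[øribøtixib]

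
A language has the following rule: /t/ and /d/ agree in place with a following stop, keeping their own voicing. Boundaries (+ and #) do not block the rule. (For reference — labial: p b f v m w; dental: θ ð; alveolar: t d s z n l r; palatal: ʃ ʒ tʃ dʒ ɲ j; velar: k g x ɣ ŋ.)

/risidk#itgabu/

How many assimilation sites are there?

/d/ before /k/ (velar) → [g]
/t/ before /g/ (velar) → [k]
2 segments change.

2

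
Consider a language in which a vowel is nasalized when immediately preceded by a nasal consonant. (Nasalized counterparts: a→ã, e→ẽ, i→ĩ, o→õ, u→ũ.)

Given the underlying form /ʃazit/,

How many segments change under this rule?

0

No segment meets the rule's conditions.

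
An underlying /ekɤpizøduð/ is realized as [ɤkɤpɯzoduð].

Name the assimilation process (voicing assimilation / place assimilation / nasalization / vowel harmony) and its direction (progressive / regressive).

/e/→[ɤ] /i/→[ɯ] /ø/→[o].
Vowels agree with the last vowel, so the harmony is regressive.

vowel harmony, regressive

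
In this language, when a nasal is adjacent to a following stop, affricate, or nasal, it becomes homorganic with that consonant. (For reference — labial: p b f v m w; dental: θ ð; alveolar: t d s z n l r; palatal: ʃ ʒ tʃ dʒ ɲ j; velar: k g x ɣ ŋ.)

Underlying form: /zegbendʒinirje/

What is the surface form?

/n/ before /dʒ/ (palatal) → [ɲ]

[zegbeɲdʒinirje]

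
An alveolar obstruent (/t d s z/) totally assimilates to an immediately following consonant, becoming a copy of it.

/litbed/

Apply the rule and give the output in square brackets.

[libbed]

/t/ before /b/ → [b] (total assimilation)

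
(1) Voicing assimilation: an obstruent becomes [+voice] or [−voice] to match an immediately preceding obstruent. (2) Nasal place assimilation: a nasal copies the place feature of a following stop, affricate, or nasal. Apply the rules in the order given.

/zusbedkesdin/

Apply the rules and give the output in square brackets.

Rule 1: /b/ after /s/ (voiceless) → [p]
Rule 1: /k/ after /d/ (voiced) → [g]
Rule 1: /d/ after /s/ (voiceless) → [t]
After rule 1: zuspedgestin
Rule 2: no segment meets the rule's conditions; no change.

[zuspedgestin]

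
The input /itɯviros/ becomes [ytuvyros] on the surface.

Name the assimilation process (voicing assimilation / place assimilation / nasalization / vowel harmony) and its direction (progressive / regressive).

vowel harmony, regressive

/i/→[y] /ɯ/→[u] /i/→[y].
Vowels agree with the last vowel, so the harmony is regressive.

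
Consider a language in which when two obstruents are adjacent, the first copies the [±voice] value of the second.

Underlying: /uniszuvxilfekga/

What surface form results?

[unizzufxilfegga]

/s/ before /z/ (voiced) → [z]
/v/ before /x/ (voiceless) → [f]
/k/ before /g/ (voiced) → [g]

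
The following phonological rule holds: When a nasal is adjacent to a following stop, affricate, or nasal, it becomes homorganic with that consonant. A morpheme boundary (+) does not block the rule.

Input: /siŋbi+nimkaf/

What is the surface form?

/ŋ/ before /b/ (labial) → [m]
/m/ before /k/ (velar) → [ŋ]

[simbi+niŋkaf]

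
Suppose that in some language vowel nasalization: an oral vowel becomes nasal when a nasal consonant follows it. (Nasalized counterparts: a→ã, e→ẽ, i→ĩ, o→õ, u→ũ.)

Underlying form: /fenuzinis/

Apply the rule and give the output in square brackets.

/e/ before nasal /n/ → [ẽ]
/i/ before nasal /n/ → [ĩ]

[fẽnuzĩnis]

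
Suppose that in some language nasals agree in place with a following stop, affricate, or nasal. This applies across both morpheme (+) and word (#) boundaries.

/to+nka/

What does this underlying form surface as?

[to+ŋka]

/n/ before /k/ (velar) → [ŋ]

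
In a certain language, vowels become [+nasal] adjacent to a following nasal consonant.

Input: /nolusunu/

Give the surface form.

[nolusũnu]

/u/ before nasal /n/ → [ũ]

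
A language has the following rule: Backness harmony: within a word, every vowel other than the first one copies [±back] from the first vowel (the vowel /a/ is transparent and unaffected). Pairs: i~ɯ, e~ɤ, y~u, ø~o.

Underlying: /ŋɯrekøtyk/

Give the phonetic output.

[ŋɯrɤkotuk]

/e/ harmonizes with /ɯ/ ([+back]) → [ɤ]
/ø/ harmonizes with /ɯ/ ([+back]) → [o]
/y/ harmonizes with /ɯ/ ([+back]) → [u]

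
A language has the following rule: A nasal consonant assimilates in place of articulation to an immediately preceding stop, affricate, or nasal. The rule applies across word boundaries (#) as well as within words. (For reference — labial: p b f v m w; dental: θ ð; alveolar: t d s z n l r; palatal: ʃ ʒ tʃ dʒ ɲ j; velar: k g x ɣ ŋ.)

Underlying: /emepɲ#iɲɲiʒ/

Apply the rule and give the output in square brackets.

[emepm#iɲɲiʒ]

/ɲ/ after /p/ (labial) → [m]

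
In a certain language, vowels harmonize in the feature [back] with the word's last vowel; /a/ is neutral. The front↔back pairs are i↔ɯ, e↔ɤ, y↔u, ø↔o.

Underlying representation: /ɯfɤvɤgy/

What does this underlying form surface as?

[ifevegy]

/ɯ/ harmonizes with /y/ ([-back]) → [i]
/ɤ/ harmonizes with /y/ ([-back]) → [e]
/ɤ/ harmonizes with /y/ ([-back]) → [e]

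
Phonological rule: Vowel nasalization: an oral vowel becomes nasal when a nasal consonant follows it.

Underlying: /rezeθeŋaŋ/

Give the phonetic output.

/e/ before nasal /ŋ/ → [ẽ]
/a/ before nasal /ŋ/ → [ã]

[rezeθẽŋãŋ]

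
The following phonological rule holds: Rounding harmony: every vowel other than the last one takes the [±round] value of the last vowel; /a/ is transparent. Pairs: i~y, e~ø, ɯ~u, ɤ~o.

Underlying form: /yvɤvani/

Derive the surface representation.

[ivɤvani]

/y/ harmonizes with /i/ ([-round]) → [i]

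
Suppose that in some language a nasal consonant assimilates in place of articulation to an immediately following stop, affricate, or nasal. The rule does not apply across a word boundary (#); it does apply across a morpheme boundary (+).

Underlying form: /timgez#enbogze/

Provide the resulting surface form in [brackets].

[tiŋgez#embogze]

/m/ before /g/ (velar) → [ŋ]
/n/ before /b/ (labial) → [m]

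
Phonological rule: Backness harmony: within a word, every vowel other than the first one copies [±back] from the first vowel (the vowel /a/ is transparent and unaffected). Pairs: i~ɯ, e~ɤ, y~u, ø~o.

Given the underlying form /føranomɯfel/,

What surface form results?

[føranømifel]

/o/ harmonizes with /ø/ ([-back]) → [ø]
/ɯ/ harmonizes with /ø/ ([-back]) → [i]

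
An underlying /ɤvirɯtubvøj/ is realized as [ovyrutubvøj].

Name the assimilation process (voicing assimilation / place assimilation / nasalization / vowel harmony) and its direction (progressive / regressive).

/ɤ/→[o] /i/→[y] /ɯ/→[u].
Vowels agree with the last vowel, so the harmony is regressive.

vowel harmony, regressive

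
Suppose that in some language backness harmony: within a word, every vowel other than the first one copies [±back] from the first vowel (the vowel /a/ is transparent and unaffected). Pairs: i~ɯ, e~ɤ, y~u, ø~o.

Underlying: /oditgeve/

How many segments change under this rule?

3

/i/ harmonizes with /o/ ([+back]) → [ɯ]
/e/ harmonizes with /o/ ([+back]) → [ɤ]
/e/ harmonizes with /o/ ([+back]) → [ɤ]
3 segments change.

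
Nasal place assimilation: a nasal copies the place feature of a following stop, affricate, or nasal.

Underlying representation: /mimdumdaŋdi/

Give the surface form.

/m/ before /d/ (alveolar) → [n]
/m/ before /d/ (alveolar) → [n]
/ŋ/ before /d/ (alveolar) → [n]

[mindundandi]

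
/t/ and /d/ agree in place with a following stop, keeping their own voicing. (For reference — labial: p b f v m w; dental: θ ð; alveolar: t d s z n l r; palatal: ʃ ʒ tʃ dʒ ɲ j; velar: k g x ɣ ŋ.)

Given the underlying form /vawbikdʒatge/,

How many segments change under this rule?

1

/t/ before /g/ (velar) → [k]
1 segment changes.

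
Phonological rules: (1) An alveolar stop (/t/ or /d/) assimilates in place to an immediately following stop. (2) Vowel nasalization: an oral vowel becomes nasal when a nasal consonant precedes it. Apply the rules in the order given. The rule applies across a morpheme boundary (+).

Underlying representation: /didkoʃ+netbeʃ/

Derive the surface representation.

[digkoʃ+nẽpbeʃ]

Rule 1: /d/ before /k/ (velar) → [g]
Rule 1: /t/ before /b/ (labial) → [p]
After rule 1: digkoʃ+nepbeʃ
Rule 2: /e/ after nasal /n/ → [ẽ]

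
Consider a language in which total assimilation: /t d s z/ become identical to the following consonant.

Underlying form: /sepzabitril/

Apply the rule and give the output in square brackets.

[sepzabirril]

/t/ before /r/ → [r] (total assimilation)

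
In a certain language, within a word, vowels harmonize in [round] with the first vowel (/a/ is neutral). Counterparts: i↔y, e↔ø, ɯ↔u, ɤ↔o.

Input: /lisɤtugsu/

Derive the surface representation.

[lisɤtɯgsɯ]

/u/ harmonizes with /i/ ([-round]) → [ɯ]
/u/ harmonizes with /i/ ([-round]) → [ɯ]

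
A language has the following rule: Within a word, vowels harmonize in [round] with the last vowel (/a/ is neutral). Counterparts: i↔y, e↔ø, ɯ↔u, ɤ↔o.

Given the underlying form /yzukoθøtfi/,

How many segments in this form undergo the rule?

4

/y/ harmonizes with /i/ ([-round]) → [i]
/u/ harmonizes with /i/ ([-round]) → [ɯ]
/o/ harmonizes with /i/ ([-round]) → [ɤ]
/ø/ harmonizes with /i/ ([-round]) → [e]
4 segments change.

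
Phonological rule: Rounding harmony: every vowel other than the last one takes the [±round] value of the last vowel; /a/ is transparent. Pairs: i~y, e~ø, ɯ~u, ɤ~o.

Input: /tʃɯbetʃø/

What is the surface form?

/ɯ/ harmonizes with /ø/ ([+round]) → [u]
/e/ harmonizes with /ø/ ([+round]) → [ø]

[tʃubøtʃø]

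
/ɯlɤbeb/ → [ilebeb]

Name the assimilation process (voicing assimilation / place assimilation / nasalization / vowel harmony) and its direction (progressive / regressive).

vowel harmony, regressive

/ɯ/→[i] /ɤ/→[e].
Vowels agree with the last vowel, so the harmony is regressive.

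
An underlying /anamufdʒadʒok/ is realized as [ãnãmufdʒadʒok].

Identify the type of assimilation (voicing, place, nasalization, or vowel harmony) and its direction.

/a/→[ã] /a/→[ã].
Each target copies a feature from the following segment, so the direction is regressive.

nasalization, regressive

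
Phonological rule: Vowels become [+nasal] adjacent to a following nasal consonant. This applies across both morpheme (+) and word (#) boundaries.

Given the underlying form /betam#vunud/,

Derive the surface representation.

[betãm#vũnud]

/a/ before nasal /m/ → [ã]
/u/ before nasal /n/ → [ũ]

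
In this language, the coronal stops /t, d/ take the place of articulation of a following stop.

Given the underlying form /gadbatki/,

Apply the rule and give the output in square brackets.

/d/ before /b/ (labial) → [b]
/t/ before /k/ (velar) → [k]

[gabbakki]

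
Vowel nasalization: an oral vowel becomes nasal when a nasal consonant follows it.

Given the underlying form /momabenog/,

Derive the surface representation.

/o/ before nasal /m/ → [õ]
/e/ before nasal /n/ → [ẽ]

[mõmabẽnog]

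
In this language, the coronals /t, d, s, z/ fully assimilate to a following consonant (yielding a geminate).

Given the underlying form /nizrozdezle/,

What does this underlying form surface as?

/z/ before /r/ → [r] (total assimilation)
/z/ before /d/ → [d] (total assimilation)
/z/ before /l/ → [l] (total assimilation)

[nirroddelle]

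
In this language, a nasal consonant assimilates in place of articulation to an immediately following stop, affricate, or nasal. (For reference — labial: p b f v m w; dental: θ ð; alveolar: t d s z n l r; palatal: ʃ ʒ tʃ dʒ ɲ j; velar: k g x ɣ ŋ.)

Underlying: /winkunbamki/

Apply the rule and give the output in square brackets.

/n/ before /k/ (velar) → [ŋ]
/n/ before /b/ (labial) → [m]
/m/ before /k/ (velar) → [ŋ]

[wiŋkumbaŋki]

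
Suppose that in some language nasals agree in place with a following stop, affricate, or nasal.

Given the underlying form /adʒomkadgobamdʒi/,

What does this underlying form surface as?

[adʒoŋkadgobaɲdʒi]

/m/ before /k/ (velar) → [ŋ]
/m/ before /dʒ/ (palatal) → [ɲ]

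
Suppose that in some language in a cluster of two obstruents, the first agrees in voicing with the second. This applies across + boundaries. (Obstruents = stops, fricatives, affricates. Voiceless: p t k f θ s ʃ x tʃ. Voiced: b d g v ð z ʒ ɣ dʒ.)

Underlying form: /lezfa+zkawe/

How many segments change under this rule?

/z/ before /f/ (voiceless) → [s]
/z/ before /k/ (voiceless) → [s]
2 segments change.

2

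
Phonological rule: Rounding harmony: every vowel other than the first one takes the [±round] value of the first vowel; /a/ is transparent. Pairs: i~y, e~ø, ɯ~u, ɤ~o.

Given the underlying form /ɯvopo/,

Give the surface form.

/o/ harmonizes with /ɯ/ ([-round]) → [ɤ]
/o/ harmonizes with /ɯ/ ([-round]) → [ɤ]

[ɯvɤpɤ]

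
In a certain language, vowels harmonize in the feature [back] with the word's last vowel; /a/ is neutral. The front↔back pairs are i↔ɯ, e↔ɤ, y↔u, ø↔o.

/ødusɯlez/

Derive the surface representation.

/u/ harmonizes with /e/ ([-back]) → [y]
/ɯ/ harmonizes with /e/ ([-back]) → [i]

[ødysilez]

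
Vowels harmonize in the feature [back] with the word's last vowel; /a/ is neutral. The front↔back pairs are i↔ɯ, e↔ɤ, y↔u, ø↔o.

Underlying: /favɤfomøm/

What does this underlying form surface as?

[favefømøm]

/ɤ/ harmonizes with /ø/ ([-back]) → [e]
/o/ harmonizes with /ø/ ([-back]) → [ø]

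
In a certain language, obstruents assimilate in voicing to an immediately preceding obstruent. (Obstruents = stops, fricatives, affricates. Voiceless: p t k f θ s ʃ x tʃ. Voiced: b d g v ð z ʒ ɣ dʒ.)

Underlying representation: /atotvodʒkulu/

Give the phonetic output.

/v/ after /t/ (voiceless) → [f]
/k/ after /dʒ/ (voiced) → [g]

[atotfodʒgulu]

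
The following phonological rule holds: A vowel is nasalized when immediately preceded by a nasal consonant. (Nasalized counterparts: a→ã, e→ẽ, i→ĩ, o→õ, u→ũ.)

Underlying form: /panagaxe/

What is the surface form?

[panãgaxe]

/a/ after nasal /n/ → [ã]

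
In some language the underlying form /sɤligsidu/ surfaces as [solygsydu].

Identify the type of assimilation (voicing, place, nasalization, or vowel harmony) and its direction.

vowel harmony, regressive

/ɤ/→[o] /i/→[y] /i/→[y].
Vowels agree with the last vowel, so the harmony is regressive.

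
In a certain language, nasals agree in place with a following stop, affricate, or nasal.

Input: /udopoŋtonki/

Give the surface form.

[udopontoŋki]

/ŋ/ before /t/ (alveolar) → [n]
/n/ before /k/ (velar) → [ŋ]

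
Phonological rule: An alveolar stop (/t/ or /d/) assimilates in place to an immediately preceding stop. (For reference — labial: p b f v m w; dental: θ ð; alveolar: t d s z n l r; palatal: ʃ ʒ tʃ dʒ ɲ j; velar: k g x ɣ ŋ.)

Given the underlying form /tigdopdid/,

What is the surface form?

/d/ after /g/ (velar) → [g]
/d/ after /p/ (labial) → [b]

[tiggopbid]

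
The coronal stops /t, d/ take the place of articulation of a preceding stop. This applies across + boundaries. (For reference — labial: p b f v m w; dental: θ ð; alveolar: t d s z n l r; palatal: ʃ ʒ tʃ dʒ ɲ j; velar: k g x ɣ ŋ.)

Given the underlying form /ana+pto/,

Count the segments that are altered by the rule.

1

/t/ after /p/ (labial) → [p]
1 segment changes.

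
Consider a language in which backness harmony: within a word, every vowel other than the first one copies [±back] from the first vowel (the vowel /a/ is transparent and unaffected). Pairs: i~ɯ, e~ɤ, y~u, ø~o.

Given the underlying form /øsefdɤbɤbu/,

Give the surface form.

/ɤ/ harmonizes with /ø/ ([-back]) → [e]
/ɤ/ harmonizes with /ø/ ([-back]) → [e]
/u/ harmonizes with /ø/ ([-back]) → [y]

[øsefdebeby]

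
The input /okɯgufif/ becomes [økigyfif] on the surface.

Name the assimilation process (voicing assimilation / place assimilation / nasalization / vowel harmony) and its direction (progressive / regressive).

vowel harmony, regressive

/o/→[ø] /ɯ/→[i] /u/→[y].
Vowels agree with the last vowel, so the harmony is regressive.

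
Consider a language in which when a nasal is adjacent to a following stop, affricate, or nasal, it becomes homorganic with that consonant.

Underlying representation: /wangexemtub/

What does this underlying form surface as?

/n/ before /g/ (velar) → [ŋ]
/m/ before /t/ (alveolar) → [n]

[waŋgexentub]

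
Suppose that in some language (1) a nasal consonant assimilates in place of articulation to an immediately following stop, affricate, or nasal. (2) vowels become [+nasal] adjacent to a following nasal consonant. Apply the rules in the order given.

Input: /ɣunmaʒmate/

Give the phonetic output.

[ɣũmmaʒmate]

Rule 1: /n/ before /m/ (labial) → [m]
After rule 1: ɣummaʒmate
Rule 2: /u/ before nasal /m/ → [ũ]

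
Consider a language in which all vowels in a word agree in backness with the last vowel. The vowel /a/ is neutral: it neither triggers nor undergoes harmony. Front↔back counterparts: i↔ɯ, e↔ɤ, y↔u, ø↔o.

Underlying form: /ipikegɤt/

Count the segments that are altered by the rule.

3

/i/ harmonizes with /ɤ/ ([+back]) → [ɯ]
/i/ harmonizes with /ɤ/ ([+back]) → [ɯ]
/e/ harmonizes with /ɤ/ ([+back]) → [ɤ]
3 segments change.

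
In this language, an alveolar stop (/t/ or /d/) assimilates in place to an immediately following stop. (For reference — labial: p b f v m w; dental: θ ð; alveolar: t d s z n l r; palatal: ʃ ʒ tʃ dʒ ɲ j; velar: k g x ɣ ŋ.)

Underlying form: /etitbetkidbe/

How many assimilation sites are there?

/t/ before /b/ (labial) → [p]
/t/ before /k/ (velar) → [k]
/d/ before /b/ (labial) → [b]
3 segments change.

3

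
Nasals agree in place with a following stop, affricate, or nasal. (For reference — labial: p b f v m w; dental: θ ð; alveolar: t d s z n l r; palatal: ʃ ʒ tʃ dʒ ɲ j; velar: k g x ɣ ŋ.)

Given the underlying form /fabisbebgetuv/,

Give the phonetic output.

no segment meets the rule's conditions; no change.

[fabisbebgetuv]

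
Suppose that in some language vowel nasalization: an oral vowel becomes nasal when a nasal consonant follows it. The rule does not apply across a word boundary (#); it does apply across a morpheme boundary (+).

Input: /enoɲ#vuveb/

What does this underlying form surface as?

[ẽnõɲ#vuveb]

/e/ before nasal /n/ → [ẽ]
/o/ before nasal /ɲ/ → [õ]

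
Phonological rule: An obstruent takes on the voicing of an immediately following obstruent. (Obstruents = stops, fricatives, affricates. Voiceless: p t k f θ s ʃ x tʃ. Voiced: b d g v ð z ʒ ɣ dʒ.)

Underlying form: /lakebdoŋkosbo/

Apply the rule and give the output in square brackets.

[lakebdoŋkozbo]

/s/ before /b/ (voiced) → [z]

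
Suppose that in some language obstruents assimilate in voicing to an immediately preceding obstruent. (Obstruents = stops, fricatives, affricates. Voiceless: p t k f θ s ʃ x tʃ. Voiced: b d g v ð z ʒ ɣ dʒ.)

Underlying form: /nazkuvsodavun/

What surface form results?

[nazguvzodavun]

/k/ after /z/ (voiced) → [g]
/s/ after /v/ (voiced) → [z]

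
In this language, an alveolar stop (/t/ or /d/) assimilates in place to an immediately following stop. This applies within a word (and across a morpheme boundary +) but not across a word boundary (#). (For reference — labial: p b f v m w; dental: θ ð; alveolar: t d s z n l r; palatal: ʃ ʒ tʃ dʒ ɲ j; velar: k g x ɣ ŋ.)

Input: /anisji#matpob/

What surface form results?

[anisji#mappob]

/t/ before /p/ (labial) → [p]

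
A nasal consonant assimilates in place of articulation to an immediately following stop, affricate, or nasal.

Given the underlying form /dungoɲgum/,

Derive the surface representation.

/n/ before /g/ (velar) → [ŋ]
/ɲ/ before /g/ (velar) → [ŋ]

[duŋgoŋgum]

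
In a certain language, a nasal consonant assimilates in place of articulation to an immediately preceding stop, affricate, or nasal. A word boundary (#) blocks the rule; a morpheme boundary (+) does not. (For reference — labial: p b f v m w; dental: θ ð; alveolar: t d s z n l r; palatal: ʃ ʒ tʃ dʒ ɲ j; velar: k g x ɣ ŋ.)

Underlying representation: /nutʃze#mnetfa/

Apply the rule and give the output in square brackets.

[nutʃze#mmetfa]

/n/ after /m/ (labial) → [m]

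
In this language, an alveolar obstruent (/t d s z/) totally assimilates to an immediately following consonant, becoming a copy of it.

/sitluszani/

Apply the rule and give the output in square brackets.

/t/ before /l/ → [l] (total assimilation)
/s/ before /z/ → [z] (total assimilation)

[silluzzani]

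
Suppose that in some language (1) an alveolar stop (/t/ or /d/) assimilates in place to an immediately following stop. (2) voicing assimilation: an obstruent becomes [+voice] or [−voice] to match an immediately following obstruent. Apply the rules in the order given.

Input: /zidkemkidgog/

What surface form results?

Rule 1: /d/ before /k/ (velar) → [g]
Rule 1: /d/ before /g/ (velar) → [g]
After rule 1: zigkemkiggog
Rule 2: /g/ before /k/ (voiceless) → [k]

[zikkemkiggog]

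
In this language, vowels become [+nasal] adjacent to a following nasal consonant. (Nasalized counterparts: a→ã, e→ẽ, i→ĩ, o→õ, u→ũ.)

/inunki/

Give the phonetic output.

[ĩnũnki]

/i/ before nasal /n/ → [ĩ]
/u/ before nasal /n/ → [ũ]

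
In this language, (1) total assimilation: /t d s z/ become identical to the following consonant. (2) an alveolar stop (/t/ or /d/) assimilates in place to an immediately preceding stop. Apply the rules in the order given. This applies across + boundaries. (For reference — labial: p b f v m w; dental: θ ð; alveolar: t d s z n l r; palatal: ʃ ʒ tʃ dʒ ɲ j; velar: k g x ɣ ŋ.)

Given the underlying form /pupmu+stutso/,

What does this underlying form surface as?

[pupmu+ttusso]

Rule 1: /s/ before /t/ → [t] (total assimilation)
Rule 1: /t/ before /s/ → [s] (total assimilation)
After rule 1: pupmu+ttusso
Rule 2: no segment meets the rule's conditions; no change.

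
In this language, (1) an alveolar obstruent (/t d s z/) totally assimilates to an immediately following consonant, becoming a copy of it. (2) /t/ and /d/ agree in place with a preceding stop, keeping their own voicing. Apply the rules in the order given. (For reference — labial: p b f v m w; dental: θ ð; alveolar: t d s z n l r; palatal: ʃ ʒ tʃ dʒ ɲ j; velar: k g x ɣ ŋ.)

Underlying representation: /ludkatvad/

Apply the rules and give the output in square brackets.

Rule 1: /d/ before /k/ → [k] (total assimilation)
Rule 1: /t/ before /v/ → [v] (total assimilation)
After rule 1: lukkavvad
Rule 2: no segment meets the rule's conditions; no change.

[lukkavvad]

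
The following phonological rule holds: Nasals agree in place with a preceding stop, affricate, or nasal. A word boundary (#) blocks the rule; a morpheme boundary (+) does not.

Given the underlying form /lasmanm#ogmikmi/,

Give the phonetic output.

/m/ after /n/ (alveolar) → [n]
/m/ after /g/ (velar) → [ŋ]
/m/ after /k/ (velar) → [ŋ]

[lasmann#ogŋikŋi]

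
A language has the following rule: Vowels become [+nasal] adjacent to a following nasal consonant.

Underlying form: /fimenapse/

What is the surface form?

/i/ before nasal /m/ → [ĩ]
/e/ before nasal /n/ → [ẽ]

[fĩmẽnapse]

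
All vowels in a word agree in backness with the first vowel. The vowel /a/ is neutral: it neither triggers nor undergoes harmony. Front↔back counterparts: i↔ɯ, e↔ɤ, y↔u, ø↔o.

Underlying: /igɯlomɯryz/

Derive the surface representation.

[igilømiryz]

/ɯ/ harmonizes with /i/ ([-back]) → [i]
/o/ harmonizes with /i/ ([-back]) → [ø]
/ɯ/ harmonizes with /i/ ([-back]) → [i]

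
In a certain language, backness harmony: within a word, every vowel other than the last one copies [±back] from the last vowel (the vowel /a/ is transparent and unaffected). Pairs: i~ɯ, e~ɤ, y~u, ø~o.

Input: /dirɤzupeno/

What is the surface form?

/i/ harmonizes with /o/ ([+back]) → [ɯ]
/e/ harmonizes with /o/ ([+back]) → [ɤ]

[dɯrɤzupɤno]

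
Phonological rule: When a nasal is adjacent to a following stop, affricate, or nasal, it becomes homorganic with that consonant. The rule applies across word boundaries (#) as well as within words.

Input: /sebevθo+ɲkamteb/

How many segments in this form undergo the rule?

2

/ɲ/ before /k/ (velar) → [ŋ]
/m/ before /t/ (alveolar) → [n]
2 segments change.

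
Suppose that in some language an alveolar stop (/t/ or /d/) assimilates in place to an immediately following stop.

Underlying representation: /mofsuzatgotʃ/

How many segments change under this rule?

/t/ before /g/ (velar) → [k]
1 segment changes.

1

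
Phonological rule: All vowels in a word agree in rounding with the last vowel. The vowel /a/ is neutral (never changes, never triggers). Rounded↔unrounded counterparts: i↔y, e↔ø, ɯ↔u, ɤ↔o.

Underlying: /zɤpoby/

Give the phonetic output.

/ɤ/ harmonizes with /y/ ([+round]) → [o]

[zopoby]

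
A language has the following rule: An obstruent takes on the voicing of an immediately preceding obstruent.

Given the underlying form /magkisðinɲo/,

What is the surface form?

/k/ after /g/ (voiced) → [g]
/ð/ after /s/ (voiceless) → [θ]

[maggisθinɲo]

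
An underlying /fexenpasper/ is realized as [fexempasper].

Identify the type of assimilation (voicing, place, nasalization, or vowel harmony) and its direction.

/n/→[m].
Each target copies a feature from the following segment, so the direction is regressive.

place assimilation, regressive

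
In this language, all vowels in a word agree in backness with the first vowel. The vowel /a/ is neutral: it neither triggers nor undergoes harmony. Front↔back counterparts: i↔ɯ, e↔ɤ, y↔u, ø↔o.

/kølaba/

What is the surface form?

[kølaba]

no segment meets the rule's conditions; no change.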